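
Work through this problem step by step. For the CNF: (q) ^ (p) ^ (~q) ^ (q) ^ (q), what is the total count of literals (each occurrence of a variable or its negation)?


Counting literals in each clause:
Clause 1: 1 literal(s)
Clause 2: 1 literal(s)
Clause 3: 1 literal(s)
Clause 4: 1 literal(s)
Clause 5: 1 literal(s)
Total = 5

5


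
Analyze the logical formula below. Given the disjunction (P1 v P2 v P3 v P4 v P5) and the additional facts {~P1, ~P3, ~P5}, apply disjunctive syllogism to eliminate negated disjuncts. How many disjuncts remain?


Original disjuncts (5): P1, P2, P3, P4, P5
Negated (eliminate): ~P1, ~P3, ~P5
Remaining disjuncts: P2, P4
Count = 5 - 3 = 2

2


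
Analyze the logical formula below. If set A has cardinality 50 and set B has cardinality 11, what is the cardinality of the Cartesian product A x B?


The Cartesian product A x B contains all ordered pairs (a, b).
|A x B| = |A| * |B| = 50 * 11 = 550

550


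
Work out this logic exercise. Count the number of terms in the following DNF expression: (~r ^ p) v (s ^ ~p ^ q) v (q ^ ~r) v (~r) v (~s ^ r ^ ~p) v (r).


A DNF formula is a disjunction of terms (conjunctions).
Terms are separated by v.
Counting the disjuncts: 6 terms.

6


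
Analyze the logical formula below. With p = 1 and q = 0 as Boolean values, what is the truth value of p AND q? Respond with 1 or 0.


p = 1, q = 0
Operation: p AND q
Evaluate: 1 AND 0 = 0

0


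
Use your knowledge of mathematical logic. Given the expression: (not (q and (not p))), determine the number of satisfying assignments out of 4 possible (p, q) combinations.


Check all 4 assignments:
p=0, q=0: 1
p=0, q=1: 0
p=1, q=0: 1
p=1, q=1: 1
Count of True = 3

3


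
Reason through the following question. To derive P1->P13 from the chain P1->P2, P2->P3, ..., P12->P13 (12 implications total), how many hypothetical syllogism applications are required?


With 12 implications in a chain connecting 13 propositions:
P1->P2, P2->P3, ..., P12->P13
Steps needed = (number of implications) - 1 = 12 - 1 = 11

11


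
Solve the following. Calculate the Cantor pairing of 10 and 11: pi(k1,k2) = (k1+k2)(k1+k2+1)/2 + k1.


k1 + k2 = 21
(k1+k2)(k1+k2+1)/2 = 21 * 22 / 2 = 231
pi = 231 + 10 = 241

241


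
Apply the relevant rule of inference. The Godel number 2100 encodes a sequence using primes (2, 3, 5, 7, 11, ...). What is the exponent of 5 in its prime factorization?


Factorize 2100 by dividing by 5 repeatedly.
Division steps: 5 divides 2100 exactly 2 time(s).
Exponent of 5 = 2

2


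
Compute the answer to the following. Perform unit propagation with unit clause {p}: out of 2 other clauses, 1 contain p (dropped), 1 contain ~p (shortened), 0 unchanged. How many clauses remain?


Satisfied (removed): 1
Shortened (remain): 1
Unchanged (remain): 0
Remaining = 1 + 0 = 1

1


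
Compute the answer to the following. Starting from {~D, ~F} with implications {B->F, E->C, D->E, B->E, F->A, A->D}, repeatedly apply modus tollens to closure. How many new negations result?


Initial negated facts: {~D, ~F}
Apply modus tollens to closure:
  ~F and B->F  =>  ~B
  ~D and A->D  =>  ~A
Final negated: {~A, ~B, ~D, ~F}
New negations: {~A, ~B}
Count = 2

2


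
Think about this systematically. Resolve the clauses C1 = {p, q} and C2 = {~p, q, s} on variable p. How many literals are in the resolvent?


Remove p from C1 and ~p from C2.
C1 remainder: {q}
C2 remainder: {q, s}
Union (resolvent): {q, s}
Resolvent has 2 literal(s).

2


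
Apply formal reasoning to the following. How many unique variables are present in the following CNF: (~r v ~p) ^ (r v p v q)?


Identify each variable that appears in the formula.
Variables found: p, q, r
Count = 3

3


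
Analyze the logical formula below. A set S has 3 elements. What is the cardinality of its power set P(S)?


The power set of a set with n elements has 2^n elements.
|P(S)| = 2^3 = 8

8


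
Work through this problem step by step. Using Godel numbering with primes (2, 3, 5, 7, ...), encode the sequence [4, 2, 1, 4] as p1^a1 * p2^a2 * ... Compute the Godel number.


Encode each element as an exponent of the corresponding prime:
  2^4 = 16
  3^2 = 9
  5^1 = 5
  7^4 = 2401
Product = 16 * 9 * 5 * 2401 = 1728720

1728720


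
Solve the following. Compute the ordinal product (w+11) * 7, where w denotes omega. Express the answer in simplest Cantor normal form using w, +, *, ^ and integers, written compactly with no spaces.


Compute (w+11) * 7.
Ordinal * is associative and left-distributive over +, but NOT commutative; for finite n>1, n*w = w but w*n stays w*n.
(w+11) * 7 = (w+11) repeated 7 times. Each intermediate +11 is absorbed by the following w; only the last survives: w*7+11.
Result = w*7+11

w*7+11


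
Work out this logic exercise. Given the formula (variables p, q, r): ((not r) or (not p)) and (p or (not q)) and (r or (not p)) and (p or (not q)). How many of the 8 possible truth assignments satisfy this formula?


Evaluate all 8 assignments for p, q, r:
p=0, q=0, r=0: 1
p=0, q=0, r=1: 1
p=0, q=1, r=0: 0
p=0, q=1, r=1: 0
p=1, q=0, r=0: 0
p=1, q=0, r=1: 0
p=1, q=1, r=0: 0
p=1, q=1, r=1: 0
Satisfying count = 2

2


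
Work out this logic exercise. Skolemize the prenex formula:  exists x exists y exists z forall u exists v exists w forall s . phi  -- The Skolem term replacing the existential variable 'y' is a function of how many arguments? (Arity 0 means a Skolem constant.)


Quantifier prefix: exists x exists y exists z forall u exists v exists w forall s
'y' is existentially quantified at position 2.
No universal quantifiers precede it.
Skolem function arity = 0 (a Skolem constant)

0


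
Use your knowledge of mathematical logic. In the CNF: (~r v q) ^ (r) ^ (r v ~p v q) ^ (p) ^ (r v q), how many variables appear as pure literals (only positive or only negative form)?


Check each variable for pure literal status:
p: mixed (not pure)
q: pure positive
r: mixed (not pure)
Pure literal count = 1

1


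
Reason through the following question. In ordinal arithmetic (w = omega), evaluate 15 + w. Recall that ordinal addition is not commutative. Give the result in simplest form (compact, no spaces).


Compute 15 + w.
Ordinal + is associative but NOT commutative; for finite n>0, n + w = w but w + n stays w+n.
Any finite left addend is absorbed by w on the right: 15 + w = w.
Result = w

w


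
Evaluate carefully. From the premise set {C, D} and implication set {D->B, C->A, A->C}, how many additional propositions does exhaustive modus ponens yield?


Initial facts: {C, D}
Apply modus ponens to closure:
  D and D->B  =>  B
  C and C->A  =>  A
Final known: {A, B, C, D}
New propositions: {A, B}
Count = 2

2


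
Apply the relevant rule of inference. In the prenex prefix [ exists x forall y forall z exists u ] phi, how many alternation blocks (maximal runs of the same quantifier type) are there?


Quantifier-type sequence: E A A E  (A=forall, E=exists)
Group into maximal same-type runs:
  Ex1 | Ax2 | Ex1
Number of blocks = 3

3


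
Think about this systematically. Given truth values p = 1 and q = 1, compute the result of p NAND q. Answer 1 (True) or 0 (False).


p = 1, q = 1
Operation: p NAND q
Evaluate: 1 NAND 1 = 0

0


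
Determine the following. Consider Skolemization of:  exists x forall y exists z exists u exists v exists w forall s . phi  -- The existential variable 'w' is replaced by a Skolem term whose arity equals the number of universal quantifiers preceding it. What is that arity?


Quantifier prefix: exists x forall y exists z exists u exists v exists w forall s
'w' is existentially quantified at position 6.
Universal variables preceding it: y
Skolem function arity = 1

1


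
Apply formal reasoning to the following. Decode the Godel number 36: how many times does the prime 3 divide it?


Factorize 36 by dividing by 3 repeatedly.
Division steps: 3 divides 36 exactly 2 time(s).
Exponent of 3 = 2

2


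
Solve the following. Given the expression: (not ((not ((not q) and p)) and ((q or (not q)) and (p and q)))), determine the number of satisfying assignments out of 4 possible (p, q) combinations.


Check all 4 assignments:
p=0, q=0: 1
p=0, q=1: 1
p=1, q=0: 1
p=1, q=1: 0
Count of True = 3

3


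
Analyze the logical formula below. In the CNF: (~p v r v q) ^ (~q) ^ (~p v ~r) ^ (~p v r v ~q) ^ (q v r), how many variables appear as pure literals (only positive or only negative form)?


Check each variable for pure literal status:
p: pure negative
q: mixed (not pure)
r: mixed (not pure)
Pure literal count = 1

1


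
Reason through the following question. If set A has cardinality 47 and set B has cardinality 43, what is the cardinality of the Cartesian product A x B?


The Cartesian product A x B contains all ordered pairs (a, b).
|A x B| = |A| * |B| = 47 * 43 = 2021

2021


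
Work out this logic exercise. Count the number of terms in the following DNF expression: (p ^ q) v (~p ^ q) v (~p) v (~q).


A DNF formula is a disjunction of terms (conjunctions).
Terms are separated by v.
Counting the disjuncts: 4 terms.

4


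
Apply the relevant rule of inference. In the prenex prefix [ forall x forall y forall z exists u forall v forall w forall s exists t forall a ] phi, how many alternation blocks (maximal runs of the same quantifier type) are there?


Quantifier-type sequence: A A A E A A A E A  (A=forall, E=exists)
Group into maximal same-type runs:
  Ax3 | Ex1 | Ax3 | Ex1 | Ax1
Number of blocks = 5

5


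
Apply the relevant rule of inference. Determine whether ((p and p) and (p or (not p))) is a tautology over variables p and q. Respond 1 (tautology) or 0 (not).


Check all 4 assignments:
p=0, q=0: 0
p=0, q=1: 0
p=1, q=0: 1
p=1, q=1: 1
Satisfying count = 2/4.
Tautology iff count = 4: no.

0


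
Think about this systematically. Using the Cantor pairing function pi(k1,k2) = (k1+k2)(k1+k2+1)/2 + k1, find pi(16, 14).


k1 + k2 = 30
(k1+k2)(k1+k2+1)/2 = 30 * 31 / 2 = 465
pi = 465 + 16 = 481

481


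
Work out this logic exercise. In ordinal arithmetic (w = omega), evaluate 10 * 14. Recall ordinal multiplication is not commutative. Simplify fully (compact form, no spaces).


Compute 10 * 14.
Ordinal * is associative and left-distributive over +, but NOT commutative; for finite n>1, n*w = w but w*n stays w*n.
Both finite; ordinal * agrees with natural *: 10 * 14 = 140.
Result = 140

140


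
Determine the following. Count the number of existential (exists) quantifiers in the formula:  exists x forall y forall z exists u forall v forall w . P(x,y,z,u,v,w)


Quantifier prefix: exists x forall y forall z exists u forall v forall w
Mark each quantifier type:
  E U U E U U
Universal count = 4, Existential count = 2
Asked for existential (exists) quantifiers: 2

2


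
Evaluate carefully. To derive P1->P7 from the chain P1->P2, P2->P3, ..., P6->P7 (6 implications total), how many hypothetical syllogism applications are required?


With 6 implications in a chain connecting 7 propositions:
P1->P2, P2->P3, ..., P6->P7
Steps needed = (number of implications) - 1 = 6 - 1 = 5

5


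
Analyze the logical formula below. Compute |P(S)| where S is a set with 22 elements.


The power set of a set with n elements has 2^n elements.
|P(S)| = 2^22 = 4194304

4194304


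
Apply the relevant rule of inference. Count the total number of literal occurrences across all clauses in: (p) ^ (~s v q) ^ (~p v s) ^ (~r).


Counting literals in each clause:
Clause 1: 1 literal(s)
Clause 2: 2 literal(s)
Clause 3: 2 literal(s)
Clause 4: 1 literal(s)
Total = 6

6


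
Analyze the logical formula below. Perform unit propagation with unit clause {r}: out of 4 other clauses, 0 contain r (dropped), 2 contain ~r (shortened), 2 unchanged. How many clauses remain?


Satisfied (removed): 0
Shortened (remain): 2
Unchanged (remain): 2
Remaining = 2 + 2 = 4

4


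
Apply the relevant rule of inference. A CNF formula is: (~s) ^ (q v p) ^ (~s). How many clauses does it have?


A CNF formula is a conjunction of clauses.
Clauses are separated by ^.
Counting the conjuncts: 3 clauses.

3


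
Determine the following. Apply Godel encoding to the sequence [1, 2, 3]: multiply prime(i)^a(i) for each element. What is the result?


Encode each element as an exponent of the corresponding prime:
  2^1 = 2
  3^2 = 9
  5^3 = 125
Product = 2 * 9 * 125 = 2250

2250


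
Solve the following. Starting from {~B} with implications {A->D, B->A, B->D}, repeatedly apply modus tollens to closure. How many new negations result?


Initial negated facts: {~B}
Apply modus tollens to closure:
  (no implication fires)
Final negated: {~B}
New negations: {(none)}
Count = 0

0


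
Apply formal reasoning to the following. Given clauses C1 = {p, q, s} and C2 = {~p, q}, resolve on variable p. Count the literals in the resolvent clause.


Remove p from C1 and ~p from C2.
C1 remainder: {q, s}
C2 remainder: {q}
Union (resolvent): {q, s}
Resolvent has 2 literal(s).

2


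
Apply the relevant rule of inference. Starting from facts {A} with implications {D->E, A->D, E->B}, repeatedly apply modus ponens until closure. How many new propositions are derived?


Initial facts: {A}
Apply modus ponens to closure:
  A and A->D  =>  D
  D and D->E  =>  E
  E and E->B  =>  B
Final known: {A, B, D, E}
New propositions: {B, D, E}
Count = 3

3


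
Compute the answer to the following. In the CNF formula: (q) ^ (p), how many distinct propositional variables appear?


Identify each variable that appears in the formula.
Variables found: p, q
Count = 2

2


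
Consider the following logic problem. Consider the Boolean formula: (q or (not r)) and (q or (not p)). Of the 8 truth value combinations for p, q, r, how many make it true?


Evaluate all 8 assignments for p, q, r:
p=0, q=0, r=0: 1
p=0, q=0, r=1: 0
p=0, q=1, r=0: 1
p=0, q=1, r=1: 1
p=1, q=0, r=0: 0
p=1, q=0, r=1: 0
p=1, q=1, r=0: 1
p=1, q=1, r=1: 1
Satisfying count = 5

5


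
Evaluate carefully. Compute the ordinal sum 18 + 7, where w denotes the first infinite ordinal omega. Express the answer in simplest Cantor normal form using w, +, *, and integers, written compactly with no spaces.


Compute 18 + 7.
Ordinal + is associative but NOT commutative; for finite n>0, n + w = w but w + n stays w+n.
Both operands finite; ordinal + agrees with natural +: 18 + 7 = 25.
Result = 25

25


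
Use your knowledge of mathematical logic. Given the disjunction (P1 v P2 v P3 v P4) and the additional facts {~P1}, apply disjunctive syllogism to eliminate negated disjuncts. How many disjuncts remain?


Original disjuncts (4): P1, P2, P3, P4
Negated (eliminate): ~P1
Remaining disjuncts: P2, P3, P4
Count = 4 - 1 = 3

3


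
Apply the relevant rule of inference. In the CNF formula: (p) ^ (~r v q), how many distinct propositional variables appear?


Identify each variable that appears in the formula.
Variables found: p, q, r
Count = 3

3


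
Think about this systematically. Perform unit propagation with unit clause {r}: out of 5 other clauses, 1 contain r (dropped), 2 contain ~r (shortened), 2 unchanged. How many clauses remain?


Satisfied (removed): 1
Shortened (remain): 2
Unchanged (remain): 2
Remaining = 2 + 2 = 4

4


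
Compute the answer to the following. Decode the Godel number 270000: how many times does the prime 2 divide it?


Factorize 270000 by dividing by 2 repeatedly.
Division steps: 2 divides 270000 exactly 4 time(s).
Exponent of 2 = 4

4


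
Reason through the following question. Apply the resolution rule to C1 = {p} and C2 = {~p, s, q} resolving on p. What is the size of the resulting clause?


Remove p from C1 and ~p from C2.
C1 remainder: {}
C2 remainder: {s, q}
Union (resolvent): {q, s}
Resolvent has 2 literal(s).

2


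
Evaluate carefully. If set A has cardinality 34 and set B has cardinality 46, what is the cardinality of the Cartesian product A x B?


The Cartesian product A x B contains all ordered pairs (a, b).
|A x B| = |A| * |B| = 34 * 46 = 1564

1564


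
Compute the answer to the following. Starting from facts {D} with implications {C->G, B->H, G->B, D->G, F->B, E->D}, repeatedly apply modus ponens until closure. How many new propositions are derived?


Initial facts: {D}
Apply modus ponens to closure:
  D and D->G  =>  G
  G and G->B  =>  B
  B and B->H  =>  H
Final known: {B, D, G, H}
New propositions: {B, G, H}
Count = 3

3


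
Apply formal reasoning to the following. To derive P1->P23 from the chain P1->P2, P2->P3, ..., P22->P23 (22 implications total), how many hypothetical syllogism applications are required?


With 22 implications in a chain connecting 23 propositions:
P1->P2, P2->P3, ..., P22->P23
Steps needed = (number of implications) - 1 = 22 - 1 = 21

21


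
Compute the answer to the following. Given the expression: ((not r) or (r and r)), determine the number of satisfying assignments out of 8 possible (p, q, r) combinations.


Check all 8 assignments:
p=0, q=0, r=0: 1
p=0, q=0, r=1: 1
p=0, q=1, r=0: 1
p=0, q=1, r=1: 1
p=1, q=0, r=0: 1
p=1, q=0, r=1: 1
p=1, q=1, r=0: 1
p=1, q=1, r=1: 1
Count of True = 8

8


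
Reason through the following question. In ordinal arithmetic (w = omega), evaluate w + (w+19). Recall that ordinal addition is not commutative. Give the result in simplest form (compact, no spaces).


Compute w + (w+19).
Ordinal + is associative but NOT commutative; for finite n>0, n + w = w but w + n stays w+n.
w + (w+19) = (w+w) + 19 = w*2+19.
Result = w*2+19

w*2+19


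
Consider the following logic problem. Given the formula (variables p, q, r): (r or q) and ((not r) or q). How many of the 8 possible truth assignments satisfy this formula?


Evaluate all 8 assignments for p, q, r:
p=0, q=0, r=0: 0
p=0, q=0, r=1: 0
p=0, q=1, r=0: 1
p=0, q=1, r=1: 1
p=1, q=0, r=0: 0
p=1, q=0, r=1: 0
p=1, q=1, r=0: 1
p=1, q=1, r=1: 1
Satisfying count = 4

4


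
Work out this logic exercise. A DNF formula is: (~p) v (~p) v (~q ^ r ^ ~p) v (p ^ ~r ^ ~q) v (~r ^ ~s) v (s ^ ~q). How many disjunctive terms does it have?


A DNF formula is a disjunction of terms (conjunctions).
Terms are separated by v.
Counting the disjuncts: 6 terms.

6


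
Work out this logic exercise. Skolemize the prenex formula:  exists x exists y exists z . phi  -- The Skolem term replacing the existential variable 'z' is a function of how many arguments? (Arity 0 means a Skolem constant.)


Quantifier prefix: exists x exists y exists z
'z' is existentially quantified at position 3.
No universal quantifiers precede it.
Skolem function arity = 0 (a Skolem constant)

0


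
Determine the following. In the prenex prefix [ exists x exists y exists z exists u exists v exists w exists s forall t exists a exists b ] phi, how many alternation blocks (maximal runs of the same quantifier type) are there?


Quantifier-type sequence: E E E E E E E A E E  (A=forall, E=exists)
Group into maximal same-type runs:
  Ex7 | Ax1 | Ex2
Number of blocks = 3

3


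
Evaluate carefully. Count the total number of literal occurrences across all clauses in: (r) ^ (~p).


Counting literals in each clause:
Clause 1: 1 literal(s)
Clause 2: 1 literal(s)
Total = 2

2


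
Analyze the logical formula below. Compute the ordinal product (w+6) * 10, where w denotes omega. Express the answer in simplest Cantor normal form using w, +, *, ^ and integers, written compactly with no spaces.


Compute (w+6) * 10.
Ordinal * is associative and left-distributive over +, but NOT commutative; for finite n>1, n*w = w but w*n stays w*n.
(w+6) * 10 = (w+6) repeated 10 times. Each intermediate +6 is absorbed by the following w; only the last survives: w*10+6.
Result = w*10+6

w*10+6


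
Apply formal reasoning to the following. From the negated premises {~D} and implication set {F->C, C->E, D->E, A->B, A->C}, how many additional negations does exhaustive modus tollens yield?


Initial negated facts: {~D}
Apply modus tollens to closure:
  (no implication fires)
Final negated: {~D}
New negations: {(none)}
Count = 0

0


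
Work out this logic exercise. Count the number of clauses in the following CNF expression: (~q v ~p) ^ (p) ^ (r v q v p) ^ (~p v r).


A CNF formula is a conjunction of clauses.
Clauses are separated by ^.
Counting the conjuncts: 4 clauses.

4


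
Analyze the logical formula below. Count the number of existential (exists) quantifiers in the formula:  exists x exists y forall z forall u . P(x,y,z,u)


Quantifier prefix: exists x exists y forall z forall u
Mark each quantifier type:
  E E U U
Universal count = 2, Existential count = 2
Asked for existential (exists) quantifiers: 2

2


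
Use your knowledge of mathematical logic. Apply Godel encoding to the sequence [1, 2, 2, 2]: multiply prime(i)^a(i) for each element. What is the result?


Encode each element as an exponent of the corresponding prime:
  2^1 = 2
  3^2 = 9
  5^2 = 25
  7^2 = 49
Product = 2 * 9 * 25 * 49 = 22050

22050


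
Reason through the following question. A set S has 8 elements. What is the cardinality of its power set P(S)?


The power set of a set with n elements has 2^n elements.
|P(S)| = 2^8 = 256

256


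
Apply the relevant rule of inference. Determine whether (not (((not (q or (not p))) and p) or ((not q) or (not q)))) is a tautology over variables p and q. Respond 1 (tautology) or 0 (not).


Check all 4 assignments:
p=0, q=0: 0
p=0, q=1: 1
p=1, q=0: 0
p=1, q=1: 1
Satisfying count = 2/4.
Tautology iff count = 4: no.

0


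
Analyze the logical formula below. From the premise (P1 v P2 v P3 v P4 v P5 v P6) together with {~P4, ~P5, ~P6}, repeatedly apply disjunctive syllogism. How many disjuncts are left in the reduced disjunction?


Original disjuncts (6): P1, P2, P3, P4, P5, P6
Negated (eliminate): ~P4, ~P5, ~P6
Remaining disjuncts: P1, P2, P3
Count = 6 - 3 = 3

3


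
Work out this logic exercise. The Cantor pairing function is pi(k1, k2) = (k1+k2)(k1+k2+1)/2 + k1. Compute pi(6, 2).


k1 + k2 = 8
(k1+k2)(k1+k2+1)/2 = 8 * 9 / 2 = 36
pi = 36 + 6 = 42

42


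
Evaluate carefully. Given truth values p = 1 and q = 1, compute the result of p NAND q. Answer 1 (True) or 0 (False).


p = 1, q = 1
Operation: p NAND q
Evaluate: 1 NAND 1 = 0

0


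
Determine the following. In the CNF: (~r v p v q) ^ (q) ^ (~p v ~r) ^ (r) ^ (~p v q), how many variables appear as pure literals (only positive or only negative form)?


Check each variable for pure literal status:
p: mixed (not pure)
q: pure positive
r: mixed (not pure)
Pure literal count = 1

1


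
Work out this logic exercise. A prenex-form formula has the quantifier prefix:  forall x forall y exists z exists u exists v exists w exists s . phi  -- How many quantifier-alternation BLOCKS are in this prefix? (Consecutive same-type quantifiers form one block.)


Quantifier-type sequence: A A E E E E E  (A=forall, E=exists)
Group into maximal same-type runs:
  Ax2 | Ex5
Number of blocks = 2

2


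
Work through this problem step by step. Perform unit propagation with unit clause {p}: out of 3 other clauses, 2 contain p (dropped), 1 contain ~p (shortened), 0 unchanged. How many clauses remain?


Satisfied (removed): 2
Shortened (remain): 1
Unchanged (remain): 0
Remaining = 1 + 0 = 1

1


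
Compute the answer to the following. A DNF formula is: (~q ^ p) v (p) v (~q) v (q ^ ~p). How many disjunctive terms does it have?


A DNF formula is a disjunction of terms (conjunctions).
Terms are separated by v.
Counting the disjuncts: 4 terms.

4


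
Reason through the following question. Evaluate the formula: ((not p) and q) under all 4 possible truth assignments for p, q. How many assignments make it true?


Check all 4 assignments:
p=0, q=0: 0
p=0, q=1: 1
p=1, q=0: 0
p=1, q=1: 0
Count of True = 1

1


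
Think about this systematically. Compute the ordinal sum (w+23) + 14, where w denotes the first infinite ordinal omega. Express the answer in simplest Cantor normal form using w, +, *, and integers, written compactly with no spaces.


Compute (w+23) + 14.
Ordinal + is associative but NOT commutative; for finite n>0, n + w = w but w + n stays w+n.
By associativity: (w+23) + 14 = w + (23+14) = w+37.
Result = w+37

w+37


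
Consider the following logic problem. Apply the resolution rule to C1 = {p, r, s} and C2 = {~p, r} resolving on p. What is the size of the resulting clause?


Remove p from C1 and ~p from C2.
C1 remainder: {r, s}
C2 remainder: {r}
Union (resolvent): {r, s}
Resolvent has 2 literal(s).

2


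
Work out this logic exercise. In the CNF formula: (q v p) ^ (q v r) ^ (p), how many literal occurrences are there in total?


Counting literals in each clause:
Clause 1: 2 literal(s)
Clause 2: 2 literal(s)
Clause 3: 1 literal(s)
Total = 5

5


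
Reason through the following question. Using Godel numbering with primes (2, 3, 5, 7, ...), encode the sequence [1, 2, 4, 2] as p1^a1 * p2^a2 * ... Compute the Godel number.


Encode each element as an exponent of the corresponding prime:
  2^1 = 2
  3^2 = 9
  5^4 = 625
  7^2 = 49
Product = 2 * 9 * 625 * 49 = 551250

551250


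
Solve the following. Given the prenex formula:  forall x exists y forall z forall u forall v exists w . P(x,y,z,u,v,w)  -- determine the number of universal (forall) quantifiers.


Quantifier prefix: forall x exists y forall z forall u forall v exists w
Mark each quantifier type:
  U E U U U E
Universal count = 4, Existential count = 2
Asked for universal (forall) quantifiers: 4

4


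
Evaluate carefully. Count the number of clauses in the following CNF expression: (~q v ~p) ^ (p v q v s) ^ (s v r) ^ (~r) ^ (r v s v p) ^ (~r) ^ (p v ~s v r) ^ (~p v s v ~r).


A CNF formula is a conjunction of clauses.
Clauses are separated by ^.
Counting the conjuncts: 8 clauses.

8


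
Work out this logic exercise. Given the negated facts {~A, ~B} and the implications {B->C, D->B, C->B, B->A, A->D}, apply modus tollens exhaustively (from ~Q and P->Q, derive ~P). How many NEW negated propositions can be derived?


Initial negated facts: {~A, ~B}
Apply modus tollens to closure:
  ~B and D->B  =>  ~D
  ~B and C->B  =>  ~C
Final negated: {~A, ~B, ~C, ~D}
New negations: {~C, ~D}
Count = 2

2


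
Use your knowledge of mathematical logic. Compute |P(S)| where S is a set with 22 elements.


The power set of a set with n elements has 2^n elements.
|P(S)| = 2^22 = 4194304

4194304


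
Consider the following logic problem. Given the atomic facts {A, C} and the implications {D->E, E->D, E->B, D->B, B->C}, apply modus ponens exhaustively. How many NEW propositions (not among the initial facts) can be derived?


Initial facts: {A, C}
Apply modus ponens to closure:
  (no implication fires)
Final known: {A, C}
New propositions: {(none)}
Count = 0

0


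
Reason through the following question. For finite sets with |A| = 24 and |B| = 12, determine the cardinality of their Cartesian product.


The Cartesian product A x B contains all ordered pairs (a, b).
|A x B| = |A| * |B| = 24 * 12 = 288

288


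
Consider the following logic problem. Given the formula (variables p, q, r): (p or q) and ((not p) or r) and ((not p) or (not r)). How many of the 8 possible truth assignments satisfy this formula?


Evaluate all 8 assignments for p, q, r:
p=0, q=0, r=0: 0
p=0, q=0, r=1: 0
p=0, q=1, r=0: 1
p=0, q=1, r=1: 1
p=1, q=0, r=0: 0
p=1, q=0, r=1: 0
p=1, q=1, r=0: 0
p=1, q=1, r=1: 0
Satisfying count = 2

2


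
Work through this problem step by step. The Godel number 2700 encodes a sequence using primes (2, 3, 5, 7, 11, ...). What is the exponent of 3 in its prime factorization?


Factorize 2700 by dividing by 3 repeatedly.
Division steps: 3 divides 2700 exactly 3 time(s).
Exponent of 3 = 3

3


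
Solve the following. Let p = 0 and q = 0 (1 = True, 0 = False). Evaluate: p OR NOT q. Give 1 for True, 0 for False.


p = 0, q = 0
Operation: p OR NOT q
Evaluate: 0 OR NOT 0 = 1

1


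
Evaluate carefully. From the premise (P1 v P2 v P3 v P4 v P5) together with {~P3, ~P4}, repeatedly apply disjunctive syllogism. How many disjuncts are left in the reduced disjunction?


Original disjuncts (5): P1, P2, P3, P4, P5
Negated (eliminate): ~P3, ~P4
Remaining disjuncts: P1, P2, P5
Count = 5 - 2 = 3

3


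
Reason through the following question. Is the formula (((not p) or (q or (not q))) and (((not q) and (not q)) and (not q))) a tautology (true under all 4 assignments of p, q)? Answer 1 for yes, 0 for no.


Check all 4 assignments:
p=0, q=0: 1
p=0, q=1: 0
p=1, q=0: 1
p=1, q=1: 0
Satisfying count = 2/4.
Tautology iff count = 4: no.

0


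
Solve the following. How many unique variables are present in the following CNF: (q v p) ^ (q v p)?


Identify each variable that appears in the formula.
Variables found: p, q
Count = 2

2


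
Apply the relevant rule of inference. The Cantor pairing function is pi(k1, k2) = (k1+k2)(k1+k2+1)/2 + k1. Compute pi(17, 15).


k1 + k2 = 32
(k1+k2)(k1+k2+1)/2 = 32 * 33 / 2 = 528
pi = 528 + 17 = 545

545


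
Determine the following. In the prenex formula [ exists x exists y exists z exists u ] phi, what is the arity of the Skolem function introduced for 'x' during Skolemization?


Quantifier prefix: exists x exists y exists z exists u
'x' is existentially quantified at position 1.
No universal quantifiers precede it.
Skolem function arity = 0 (a Skolem constant)

0


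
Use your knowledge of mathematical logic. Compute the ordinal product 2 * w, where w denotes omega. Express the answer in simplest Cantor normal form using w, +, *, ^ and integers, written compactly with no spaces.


Compute 2 * w.
Ordinal * is associative and left-distributive over +, but NOT commutative; for finite n>1, n*w = w but w*n stays w*n.
For finite n>0, n * w = sup{n*k : k<w} = w. So 2 * w = w.
Result = w

w


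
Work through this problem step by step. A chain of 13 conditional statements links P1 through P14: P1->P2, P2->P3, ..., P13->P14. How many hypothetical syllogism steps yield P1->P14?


With 13 implications in a chain connecting 14 propositions:
P1->P2, P2->P3, ..., P13->P14
Steps needed = (number of implications) - 1 = 13 - 1 = 12

12


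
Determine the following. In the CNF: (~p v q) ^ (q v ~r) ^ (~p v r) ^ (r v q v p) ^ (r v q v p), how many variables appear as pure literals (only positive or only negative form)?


Check each variable for pure literal status:
p: mixed (not pure)
q: pure positive
r: mixed (not pure)
Pure literal count = 1

1


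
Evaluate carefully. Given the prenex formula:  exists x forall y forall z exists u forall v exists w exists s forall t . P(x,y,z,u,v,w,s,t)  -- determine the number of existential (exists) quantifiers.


Quantifier prefix: exists x forall y forall z exists u forall v exists w exists s forall t
Mark each quantifier type:
  E U U E U E E U
Universal count = 4, Existential count = 4
Asked for existential (exists) quantifiers: 4

4


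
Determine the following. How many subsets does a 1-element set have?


The power set of a set with n elements has 2^n elements.
|P(S)| = 2^1 = 2

2


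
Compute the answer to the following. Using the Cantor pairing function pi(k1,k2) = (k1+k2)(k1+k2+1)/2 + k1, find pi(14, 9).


k1 + k2 = 23
(k1+k2)(k1+k2+1)/2 = 23 * 24 / 2 = 276
pi = 276 + 14 = 290

290


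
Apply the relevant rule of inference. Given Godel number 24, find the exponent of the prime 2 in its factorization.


Factorize 24 by dividing by 2 repeatedly.
Division steps: 2 divides 24 exactly 3 time(s).
Exponent of 2 = 3

3


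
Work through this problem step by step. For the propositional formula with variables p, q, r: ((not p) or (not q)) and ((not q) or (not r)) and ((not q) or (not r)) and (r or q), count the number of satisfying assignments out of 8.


Evaluate all 8 assignments for p, q, r:
p=0, q=0, r=0: 0
p=0, q=0, r=1: 1
p=0, q=1, r=0: 1
p=0, q=1, r=1: 0
p=1, q=0, r=0: 0
p=1, q=0, r=1: 1
p=1, q=1, r=0: 0
p=1, q=1, r=1: 0
Satisfying count = 3

3


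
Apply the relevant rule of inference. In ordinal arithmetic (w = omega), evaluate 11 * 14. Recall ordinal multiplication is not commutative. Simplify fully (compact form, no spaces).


Compute 11 * 14.
Ordinal * is associative and left-distributive over +, but NOT commutative; for finite n>1, n*w = w but w*n stays w*n.
Both finite; ordinal * agrees with natural *: 11 * 14 = 154.
Result = 154

154


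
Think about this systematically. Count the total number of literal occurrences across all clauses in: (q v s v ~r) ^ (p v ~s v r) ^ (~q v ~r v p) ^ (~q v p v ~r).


Counting literals in each clause:
Clause 1: 3 literal(s)
Clause 2: 3 literal(s)
Clause 3: 3 literal(s)
Clause 4: 3 literal(s)
Total = 12

12


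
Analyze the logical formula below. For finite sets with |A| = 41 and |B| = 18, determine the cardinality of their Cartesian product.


The Cartesian product A x B contains all ordered pairs (a, b).
|A x B| = |A| * |B| = 41 * 18 = 738

738


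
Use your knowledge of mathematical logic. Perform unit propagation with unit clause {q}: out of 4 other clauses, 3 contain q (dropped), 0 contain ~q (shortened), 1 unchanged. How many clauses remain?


Satisfied (removed): 3
Shortened (remain): 0
Unchanged (remain): 1
Remaining = 0 + 1 = 1

1


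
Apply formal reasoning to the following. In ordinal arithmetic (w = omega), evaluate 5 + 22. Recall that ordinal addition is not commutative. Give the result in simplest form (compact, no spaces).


Compute 5 + 22.
Ordinal + is associative but NOT commutative; for finite n>0, n + w = w but w + n stays w+n.
Both operands finite; ordinal + agrees with natural +: 5 + 22 = 27.
Result = 27

27


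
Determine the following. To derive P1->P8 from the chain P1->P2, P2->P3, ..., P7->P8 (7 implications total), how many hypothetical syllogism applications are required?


With 7 implications in a chain connecting 8 propositions:
P1->P2, P2->P3, ..., P7->P8
Steps needed = (number of implications) - 1 = 7 - 1 = 6

6


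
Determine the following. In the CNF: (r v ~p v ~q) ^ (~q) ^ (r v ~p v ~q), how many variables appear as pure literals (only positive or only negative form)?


Check each variable for pure literal status:
p: pure negative
q: pure negative
r: pure positive
Pure literal count = 3

3


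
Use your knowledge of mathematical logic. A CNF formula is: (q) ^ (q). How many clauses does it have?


A CNF formula is a conjunction of clauses.
Clauses are separated by ^.
Counting the conjuncts: 2 clauses.

2


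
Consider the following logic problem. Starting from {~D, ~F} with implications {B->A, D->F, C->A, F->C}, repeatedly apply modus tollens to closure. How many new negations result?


Initial negated facts: {~D, ~F}
Apply modus tollens to closure:
  (no implication fires)
Final negated: {~D, ~F}
New negations: {(none)}
Count = 0

0


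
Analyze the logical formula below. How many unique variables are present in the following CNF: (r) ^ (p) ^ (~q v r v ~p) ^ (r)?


Identify each variable that appears in the formula.
Variables found: p, q, r
Count = 3

3


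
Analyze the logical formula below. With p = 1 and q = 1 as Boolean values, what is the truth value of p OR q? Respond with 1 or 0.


p = 1, q = 1
Operation: p OR q
Evaluate: 1 OR 1 = 1

1


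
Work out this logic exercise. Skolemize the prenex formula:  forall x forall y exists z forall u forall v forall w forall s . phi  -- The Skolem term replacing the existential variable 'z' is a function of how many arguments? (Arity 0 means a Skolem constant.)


Quantifier prefix: forall x forall y exists z forall u forall v forall w forall s
'z' is existentially quantified at position 3.
Universal variables preceding it: x, y
Skolem function arity = 2

2


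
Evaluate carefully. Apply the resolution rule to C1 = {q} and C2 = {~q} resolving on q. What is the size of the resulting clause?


Remove q from C1 and ~q from C2.
C1 remainder: {}
C2 remainder: {}
Union (resolvent): {} (empty clause)
Resolvent has 0 literal(s).

0


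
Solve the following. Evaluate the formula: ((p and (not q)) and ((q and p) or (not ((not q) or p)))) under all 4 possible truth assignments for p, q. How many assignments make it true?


Check all 4 assignments:
p=0, q=0: 0
p=0, q=1: 0
p=1, q=0: 0
p=1, q=1: 0
Count of True = 0

0


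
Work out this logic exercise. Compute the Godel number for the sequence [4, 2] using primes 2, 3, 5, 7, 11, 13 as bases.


Encode each element as an exponent of the corresponding prime:
  2^4 = 16
  3^2 = 9
Product = 16 * 9 = 144

144


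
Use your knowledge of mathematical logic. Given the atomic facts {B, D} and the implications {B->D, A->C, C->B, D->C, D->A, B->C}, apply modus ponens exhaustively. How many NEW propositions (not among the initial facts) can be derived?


Initial facts: {B, D}
Apply modus ponens to closure:
  D and D->C  =>  C
  D and D->A  =>  A
Final known: {A, B, C, D}
New propositions: {A, C}
Count = 2

2


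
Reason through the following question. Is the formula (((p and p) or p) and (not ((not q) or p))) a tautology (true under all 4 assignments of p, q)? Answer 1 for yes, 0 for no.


Check all 4 assignments:
p=0, q=0: 0
p=0, q=1: 0
p=1, q=0: 0
p=1, q=1: 0
Satisfying count = 0/4.
Tautology iff count = 4: no.

0


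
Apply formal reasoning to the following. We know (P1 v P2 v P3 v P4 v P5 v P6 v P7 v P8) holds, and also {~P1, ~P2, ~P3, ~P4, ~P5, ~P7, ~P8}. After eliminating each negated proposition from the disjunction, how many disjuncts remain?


Original disjuncts (8): P1, P2, P3, P4, P5, P6, P7, P8
Negated (eliminate): ~P1, ~P2, ~P3, ~P4, ~P5, ~P7, ~P8
Remaining disjuncts: P6
Count = 8 - 7 = 1

1


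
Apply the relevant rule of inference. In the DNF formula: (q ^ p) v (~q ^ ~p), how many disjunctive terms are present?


A DNF formula is a disjunction of terms (conjunctions).
Terms are separated by v.
Counting the disjuncts: 2 terms.

2


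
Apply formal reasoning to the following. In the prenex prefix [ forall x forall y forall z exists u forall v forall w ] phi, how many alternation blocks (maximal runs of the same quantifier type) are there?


Quantifier-type sequence: A A A E A A  (A=forall, E=exists)
Group into maximal same-type runs:
  Ax3 | Ex1 | Ax2
Number of blocks = 3

3


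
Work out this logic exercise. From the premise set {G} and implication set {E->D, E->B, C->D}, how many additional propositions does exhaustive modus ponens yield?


Initial facts: {G}
Apply modus ponens to closure:
  (no implication fires)
Final known: {G}
New propositions: {(none)}
Count = 0

0


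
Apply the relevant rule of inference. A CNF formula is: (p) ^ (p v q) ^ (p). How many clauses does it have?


A CNF formula is a conjunction of clauses.
Clauses are separated by ^.
Counting the conjuncts: 3 clauses.

3


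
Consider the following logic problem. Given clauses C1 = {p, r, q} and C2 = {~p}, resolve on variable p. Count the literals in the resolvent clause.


Remove p from C1 and ~p from C2.
C1 remainder: {r, q}
C2 remainder: {}
Union (resolvent): {q, r}
Resolvent has 2 literal(s).

2


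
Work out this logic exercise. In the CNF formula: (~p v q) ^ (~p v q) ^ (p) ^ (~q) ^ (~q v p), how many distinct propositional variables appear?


Identify each variable that appears in the formula.
Variables found: p, q
Count = 2

2


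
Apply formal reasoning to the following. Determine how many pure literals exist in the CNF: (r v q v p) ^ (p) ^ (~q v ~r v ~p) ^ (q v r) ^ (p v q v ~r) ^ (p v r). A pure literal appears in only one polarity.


Check each variable for pure literal status:
p: mixed (not pure)
q: mixed (not pure)
r: mixed (not pure)
Pure literal count = 0

0


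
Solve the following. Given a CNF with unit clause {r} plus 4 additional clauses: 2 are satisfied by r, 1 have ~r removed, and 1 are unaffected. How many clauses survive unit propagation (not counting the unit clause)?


Satisfied (removed): 2
Shortened (remain): 1
Unchanged (remain): 1
Remaining = 1 + 1 = 2

2
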